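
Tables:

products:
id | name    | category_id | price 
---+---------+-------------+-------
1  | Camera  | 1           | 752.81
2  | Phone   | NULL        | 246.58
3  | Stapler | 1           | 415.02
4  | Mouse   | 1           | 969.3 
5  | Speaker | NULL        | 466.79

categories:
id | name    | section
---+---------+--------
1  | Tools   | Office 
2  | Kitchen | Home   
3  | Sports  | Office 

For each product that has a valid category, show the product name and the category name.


INNER JOIN keeps only products rows whose category_id matches an id in categories. Walk through each product:
  - product 1 (Camera): category_id=1 -> matches Tools
  - product 2 (Phone): category_id=NULL, no match -> dropped
  - product 3 (Stapler): category_id=1 -> matches Tools
  - product 4 (Mouse): category_id=1 -> matches Tools
  - product 5 (Speaker): category_id=NULL, no match -> dropped
So 2 of 5 rows are dropped.

SQL:
SELECT a.name, b.name AS category
FROM products a
INNER JOIN categories b ON a.category_id = b.id

Result:
name    | category
--------+---------
Camera  | Tools   
Stapler | Tools   
Mouse   | Tools   


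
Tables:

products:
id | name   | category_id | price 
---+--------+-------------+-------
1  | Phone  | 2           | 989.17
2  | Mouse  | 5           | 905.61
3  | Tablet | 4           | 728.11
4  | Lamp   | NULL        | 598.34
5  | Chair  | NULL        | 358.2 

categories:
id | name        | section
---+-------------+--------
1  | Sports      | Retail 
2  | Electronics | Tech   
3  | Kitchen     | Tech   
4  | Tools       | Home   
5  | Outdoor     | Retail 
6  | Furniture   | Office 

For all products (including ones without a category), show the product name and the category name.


LEFT JOIN keeps every row from products (the left table); where category_id has no match in categories, the category columns become NULL. Walk through each product:
  - product 1 (Phone): category_id=2 -> matches Electronics
  - product 2 (Mouse): category_id=5 -> matches Outdoor
  - product 3 (Tablet): category_id=4 -> matches Tools
  - product 4 (Lamp): category_id=NULL, no match -> kept with NULL
  - product 5 (Chair): category_id=NULL, no match -> kept with NULL
All 5 rows appear; 2 have NULL category.

SQL:
SELECT a.name, b.name AS category
FROM products a
LEFT JOIN categories b ON a.category_id = b.id

Result:
name   | category   
-------+------------
Phone  | Electronics
Mouse  | Outdoor    
Tablet | Tools      
Lamp   | NULL       
Chair  | NULL       


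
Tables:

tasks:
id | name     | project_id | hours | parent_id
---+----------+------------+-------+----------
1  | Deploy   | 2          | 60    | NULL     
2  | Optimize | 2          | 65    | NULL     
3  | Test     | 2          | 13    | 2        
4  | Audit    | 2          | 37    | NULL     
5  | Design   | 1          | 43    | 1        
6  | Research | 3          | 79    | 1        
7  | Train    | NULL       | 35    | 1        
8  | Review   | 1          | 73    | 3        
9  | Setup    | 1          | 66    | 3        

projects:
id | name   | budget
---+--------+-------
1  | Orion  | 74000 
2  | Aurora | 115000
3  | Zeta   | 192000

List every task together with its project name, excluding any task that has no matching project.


INNER JOIN keeps only tasks rows whose project_id matches an id in projects. Walk through each task:
  - task 1 (Deploy): project_id=2 -> matches Aurora
  - task 2 (Optimize): project_id=2 -> matches Aurora
  - task 3 (Test): project_id=2 -> matches Aurora
  - task 4 (Audit): project_id=2 -> matches Aurora
  - task 5 (Design): project_id=1 -> matches Orion
  - task 6 (Research): project_id=3 -> matches Zeta
  - task 7 (Train): project_id=NULL, no match -> dropped
  - task 8 (Review): project_id=1 -> matches Orion
  - task 9 (Setup): project_id=1 -> matches Orion
So 1 of 9 rows is dropped.

SQL:
SELECT a.name, b.name AS project
FROM tasks a
INNER JOIN projects b ON a.project_id = b.id

Result:
name     | project
---------+--------
Deploy   | Aurora 
Optimize | Aurora 
Test     | Aurora 
Audit    | Aurora 
Design   | Orion  
Research | Zeta   
Review   | Orion  
Setup    | Orion  


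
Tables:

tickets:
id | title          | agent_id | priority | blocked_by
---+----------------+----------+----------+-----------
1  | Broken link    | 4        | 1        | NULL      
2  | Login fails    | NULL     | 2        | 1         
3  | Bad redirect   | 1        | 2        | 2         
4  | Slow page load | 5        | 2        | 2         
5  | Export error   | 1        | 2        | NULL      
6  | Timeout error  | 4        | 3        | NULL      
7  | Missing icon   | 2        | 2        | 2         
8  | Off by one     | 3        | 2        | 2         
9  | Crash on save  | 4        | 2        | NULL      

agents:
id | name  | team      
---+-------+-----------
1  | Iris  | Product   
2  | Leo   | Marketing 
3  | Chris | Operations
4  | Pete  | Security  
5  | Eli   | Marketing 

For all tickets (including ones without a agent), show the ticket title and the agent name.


LEFT JOIN keeps every row from tickets (the left table); where agent_id has no match in agents, the agent columns become NULL. Walk through each ticket:
  - ticket 1 (Broken link): agent_id=4 -> matches Pete
  - ticket 2 (Login fails): agent_id=NULL, no match -> kept with NULL
  - ticket 3 (Bad redirect): agent_id=1 -> matches Iris
  - ticket 4 (Slow page load): agent_id=5 -> matches Eli
  - ticket 5 (Export error): agent_id=1 -> matches Iris
  - ticket 6 (Timeout error): agent_id=4 -> matches Pete
  - ticket 7 (Missing icon): agent_id=2 -> matches Leo
  - ticket 8 (Off by one): agent_id=3 -> matches Chris
  - ticket 9 (Crash on save): agent_id=4 -> matches Pete
All 9 rows appear; 1 has NULL agent.

SQL:
SELECT a.title, b.name AS agent
FROM tickets a
LEFT JOIN agents b ON a.agent_id = b.id

Result:
title          | agent
---------------+------
Broken link    | Pete 
Login fails    | NULL 
Bad redirect   | Iris 
Slow page load | Eli  
Export error   | Iris 
Timeout error  | Pete 
Missing icon   | Leo  
Off by one     | Chris
Crash on save  | Pete 


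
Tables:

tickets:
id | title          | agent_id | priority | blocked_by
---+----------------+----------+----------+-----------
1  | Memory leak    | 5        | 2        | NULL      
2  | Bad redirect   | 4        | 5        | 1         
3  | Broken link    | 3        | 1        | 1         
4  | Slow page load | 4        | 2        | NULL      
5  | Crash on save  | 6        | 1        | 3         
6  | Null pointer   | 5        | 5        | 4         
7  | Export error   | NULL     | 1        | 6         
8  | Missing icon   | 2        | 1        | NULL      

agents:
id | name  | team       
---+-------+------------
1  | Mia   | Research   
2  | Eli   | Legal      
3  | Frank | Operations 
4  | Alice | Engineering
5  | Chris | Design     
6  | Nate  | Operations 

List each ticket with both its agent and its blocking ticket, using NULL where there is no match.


Two LEFT JOINs from the same base table tickets: one to agents via agent_id, one to tickets itself via blocked_by. Both are LEFT so every ticket is preserved.
Match against agents:
  - ticket 1 (Memory leak): agent_id=5 -> matches Chris
  - ticket 2 (Bad redirect): agent_id=4 -> matches Alice
  - ticket 3 (Broken link): agent_id=3 -> matches Frank
  - ticket 4 (Slow page load): agent_id=4 -> matches Alice
  - ticket 5 (Crash on save): agent_id=6 -> matches Nate
  - ticket 6 (Null pointer): agent_id=5 -> matches Chris
  - ticket 7 (Export error): agent_id=NULL, no match -> kept with NULL
  - ticket 8 (Missing icon): agent_id=2 -> matches Eli
Match against tickets (self):
  - ticket 1 (Memory leak): blocked_by=NULL -> NULL
  - ticket 2 (Bad redirect): blocked_by=1 -> Memory leak
  - ticket 3 (Broken link): blocked_by=1 -> Memory leak
  - ticket 4 (Slow page load): blocked_by=NULL -> NULL
  - ticket 5 (Crash on save): blocked_by=3 -> Broken link
  - ticket 6 (Null pointer): blocked_by=4 -> Slow page load
  - ticket 7 (Export error): blocked_by=6 -> Null pointer
  - ticket 8 (Missing icon): blocked_by=NULL -> NULL

SQL:
SELECT a.title, b.name AS agent, c.title AS blocked_by
FROM tickets a
LEFT JOIN agents b ON a.agent_id = b.id
LEFT JOIN tickets c ON a.blocked_by = c.id

Result:
title          | agent | blocked_by    
---------------+-------+---------------
Memory leak    | Chris | NULL          
Bad redirect   | Alice | Memory leak   
Broken link    | Frank | Memory leak   
Slow page load | Alice | NULL          
Crash on save  | Nate  | Broken link   
Null pointer   | Chris | Slow page load
Export error   | NULL  | Null pointer  
Missing icon   | Eli   | NULL          


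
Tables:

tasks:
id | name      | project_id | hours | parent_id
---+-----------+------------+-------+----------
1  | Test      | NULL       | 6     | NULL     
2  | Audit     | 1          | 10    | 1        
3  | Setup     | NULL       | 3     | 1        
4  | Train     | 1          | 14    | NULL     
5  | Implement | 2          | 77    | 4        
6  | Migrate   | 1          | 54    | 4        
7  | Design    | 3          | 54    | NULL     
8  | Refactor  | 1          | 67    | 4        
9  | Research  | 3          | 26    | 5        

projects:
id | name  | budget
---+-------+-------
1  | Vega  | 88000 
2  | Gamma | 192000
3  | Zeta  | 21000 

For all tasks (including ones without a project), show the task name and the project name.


LEFT JOIN keeps every row from tasks (the left table); where project_id has no match in projects, the project columns become NULL. Walk through each task:
  - task 1 (Test): project_id=NULL, no match -> kept with NULL
  - task 2 (Audit): project_id=1 -> matches Vega
  - task 3 (Setup): project_id=NULL, no match -> kept with NULL
  - task 4 (Train): project_id=1 -> matches Vega
  - task 5 (Implement): project_id=2 -> matches Gamma
  - task 6 (Migrate): project_id=1 -> matches Vega
  - task 7 (Design): project_id=3 -> matches Zeta
  - task 8 (Refactor): project_id=1 -> matches Vega
  - task 9 (Research): project_id=3 -> matches Zeta
All 9 rows appear; 2 have NULL project.

SQL:
SELECT a.name, b.name AS project
FROM tasks a
LEFT JOIN projects b ON a.project_id = b.id

Result:
name      | project
----------+--------
Test      | NULL   
Audit     | Vega   
Setup     | NULL   
Train     | Vega   
Implement | Gamma  
Migrate   | Vega   
Design    | Zeta   
Refactor  | Vega   
Research  | Zeta   


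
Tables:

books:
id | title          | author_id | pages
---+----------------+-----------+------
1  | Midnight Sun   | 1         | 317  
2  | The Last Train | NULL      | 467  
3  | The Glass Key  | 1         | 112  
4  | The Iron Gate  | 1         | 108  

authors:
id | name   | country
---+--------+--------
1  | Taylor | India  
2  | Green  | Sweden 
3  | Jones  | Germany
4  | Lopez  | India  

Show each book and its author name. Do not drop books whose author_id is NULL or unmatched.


LEFT JOIN keeps every row from books (the left table); where author_id has no match in authors, the author columns become NULL. Walk through each book:
  - book 1 (Midnight Sun): author_id=1 -> matches Taylor
  - book 2 (The Last Train): author_id=NULL, no match -> kept with NULL
  - book 3 (The Glass Key): author_id=1 -> matches Taylor
  - book 4 (The Iron Gate): author_id=1 -> matches Taylor
All 4 rows appear; 1 has NULL author.

SQL:
SELECT a.title, b.name AS author
FROM books a
LEFT JOIN authors b ON a.author_id = b.id

Result:
title          | author
---------------+-------
Midnight Sun   | Taylor
The Last Train | NULL  
The Glass Key  | Taylor
The Iron Gate  | Taylor


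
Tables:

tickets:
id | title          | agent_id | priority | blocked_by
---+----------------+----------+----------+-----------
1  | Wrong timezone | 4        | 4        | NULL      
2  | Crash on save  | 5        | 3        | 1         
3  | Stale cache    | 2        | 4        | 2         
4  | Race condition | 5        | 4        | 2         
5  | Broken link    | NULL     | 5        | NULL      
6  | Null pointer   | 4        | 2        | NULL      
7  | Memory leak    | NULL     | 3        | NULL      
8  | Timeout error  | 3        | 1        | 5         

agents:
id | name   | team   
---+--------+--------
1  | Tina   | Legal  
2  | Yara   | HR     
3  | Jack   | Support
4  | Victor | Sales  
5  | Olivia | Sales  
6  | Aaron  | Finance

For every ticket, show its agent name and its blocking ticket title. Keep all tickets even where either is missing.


Two LEFT JOINs from the same base table tickets: one to agents via agent_id, one to tickets itself via blocked_by. Both are LEFT so every ticket is preserved.
Match against agents:
  - ticket 1 (Wrong timezone): agent_id=4 -> matches Victor
  - ticket 2 (Crash on save): agent_id=5 -> matches Olivia
  - ticket 3 (Stale cache): agent_id=2 -> matches Yara
  - ticket 4 (Race condition): agent_id=5 -> matches Olivia
  - ticket 5 (Broken link): agent_id=NULL, no match -> kept with NULL
  - ticket 6 (Null pointer): agent_id=4 -> matches Victor
  - ticket 7 (Memory leak): agent_id=NULL, no match -> kept with NULL
  - ticket 8 (Timeout error): agent_id=3 -> matches Jack
Match against tickets (self):
  - ticket 1 (Wrong timezone): blocked_by=NULL -> NULL
  - ticket 2 (Crash on save): blocked_by=1 -> Wrong timezone
  - ticket 3 (Stale cache): blocked_by=2 -> Crash on save
  - ticket 4 (Race condition): blocked_by=2 -> Crash on save
  - ticket 5 (Broken link): blocked_by=NULL -> NULL
  - ticket 6 (Null pointer): blocked_by=NULL -> NULL
  - ticket 7 (Memory leak): blocked_by=NULL -> NULL
  - ticket 8 (Timeout error): blocked_by=5 -> Broken link

SQL:
SELECT a.title, b.name AS agent, c.title AS blocked_by
FROM tickets a
LEFT JOIN agents b ON a.agent_id = b.id
LEFT JOIN tickets c ON a.blocked_by = c.id

Result:
title          | agent  | blocked_by    
---------------+--------+---------------
Wrong timezone | Victor | NULL          
Crash on save  | Olivia | Wrong timezone
Stale cache    | Yara   | Crash on save 
Race condition | Olivia | Crash on save 
Broken link    | NULL   | NULL          
Null pointer   | Victor | NULL          
Memory leak    | NULL   | NULL          
Timeout error  | Jack   | Broken link   


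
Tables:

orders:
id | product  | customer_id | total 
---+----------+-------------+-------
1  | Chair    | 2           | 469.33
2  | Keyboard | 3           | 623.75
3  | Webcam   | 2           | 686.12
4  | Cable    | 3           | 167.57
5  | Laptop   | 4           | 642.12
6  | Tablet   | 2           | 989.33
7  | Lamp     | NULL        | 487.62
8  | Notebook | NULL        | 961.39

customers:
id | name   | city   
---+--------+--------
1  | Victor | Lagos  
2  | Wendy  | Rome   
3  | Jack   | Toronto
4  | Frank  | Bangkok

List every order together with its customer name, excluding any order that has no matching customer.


INNER JOIN keeps only orders rows whose customer_id matches an id in customers. Walk through each order:
  - order 1 (Chair): customer_id=2 -> matches Wendy
  - order 2 (Keyboard): customer_id=3 -> matches Jack
  - order 3 (Webcam): customer_id=2 -> matches Wendy
  - order 4 (Cable): customer_id=3 -> matches Jack
  - order 5 (Laptop): customer_id=4 -> matches Frank
  - order 6 (Tablet): customer_id=2 -> matches Wendy
  - order 7 (Lamp): customer_id=NULL, no match -> dropped
  - order 8 (Notebook): customer_id=NULL, no match -> dropped
So 2 of 8 rows are dropped.

SQL:
SELECT a.product, b.name AS customer
FROM orders a
INNER JOIN customers b ON a.customer_id = b.id

Result:
product  | customer
---------+---------
Chair    | Wendy   
Keyboard | Jack    
Webcam   | Wendy   
Cable    | Jack    
Laptop   | Frank   
Tablet   | Wendy   


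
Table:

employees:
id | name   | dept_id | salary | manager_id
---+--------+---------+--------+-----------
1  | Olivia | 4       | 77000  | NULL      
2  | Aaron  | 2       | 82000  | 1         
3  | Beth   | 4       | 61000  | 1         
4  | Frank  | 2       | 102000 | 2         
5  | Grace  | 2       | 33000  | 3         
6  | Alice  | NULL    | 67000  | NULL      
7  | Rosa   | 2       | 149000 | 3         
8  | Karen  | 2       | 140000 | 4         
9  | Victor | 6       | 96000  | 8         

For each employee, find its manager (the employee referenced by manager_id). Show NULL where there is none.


This is a self-join: employees is joined to a second copy of itself, matching each row's manager_id to another row's id. Use LEFT JOIN so rows with manager_id=NULL are kept.
  - employee 1 (Olivia): manager_id=NULL -> NULL
  - employee 2 (Aaron): manager_id=1 -> Olivia
  - employee 3 (Beth): manager_id=1 -> Olivia
  - employee 4 (Frank): manager_id=2 -> Aaron
  - employee 5 (Grace): manager_id=3 -> Beth
  - employee 6 (Alice): manager_id=NULL -> NULL
  - employee 7 (Rosa): manager_id=3 -> Beth
  - employee 8 (Karen): manager_id=4 -> Frank
  - employee 9 (Victor): manager_id=8 -> Karen

SQL:
SELECT a.name AS item, b.name AS manager
FROM employees a
LEFT JOIN employees b ON a.manager_id = b.id

Result:
item   | manager
-------+--------
Olivia | NULL   
Aaron  | Olivia 
Beth   | Olivia 
Frank  | Aaron  
Grace  | Beth   
Alice  | NULL   
Rosa   | Beth   
Karen  | Frank  
Victor | Karen  


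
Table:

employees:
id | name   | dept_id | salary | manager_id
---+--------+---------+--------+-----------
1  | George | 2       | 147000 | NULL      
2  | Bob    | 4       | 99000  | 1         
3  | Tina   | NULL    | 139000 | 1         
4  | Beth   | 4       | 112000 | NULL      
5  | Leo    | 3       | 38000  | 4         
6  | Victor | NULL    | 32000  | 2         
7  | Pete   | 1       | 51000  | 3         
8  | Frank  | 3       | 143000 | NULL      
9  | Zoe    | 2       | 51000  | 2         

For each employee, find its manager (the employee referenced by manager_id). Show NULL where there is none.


This is a self-join: employees is joined to a second copy of itself, matching each row's manager_id to another row's id. Use LEFT JOIN so rows with manager_id=NULL are kept.
  - employee 1 (George): manager_id=NULL -> NULL
  - employee 2 (Bob): manager_id=1 -> George
  - employee 3 (Tina): manager_id=1 -> George
  - employee 4 (Beth): manager_id=NULL -> NULL
  - employee 5 (Leo): manager_id=4 -> Beth
  - employee 6 (Victor): manager_id=2 -> Bob
  - employee 7 (Pete): manager_id=3 -> Tina
  - employee 8 (Frank): manager_id=NULL -> NULL
  - employee 9 (Zoe): manager_id=2 -> Bob

SQL:
SELECT a.name AS item, b.name AS manager
FROM employees a
LEFT JOIN employees b ON a.manager_id = b.id

Result:
item   | manager
-------+--------
George | NULL   
Bob    | George 
Tina   | George 
Beth   | NULL   
Leo    | Beth   
Victor | Bob    
Pete   | Tina   
Frank  | NULL   
Zoe    | Bob    


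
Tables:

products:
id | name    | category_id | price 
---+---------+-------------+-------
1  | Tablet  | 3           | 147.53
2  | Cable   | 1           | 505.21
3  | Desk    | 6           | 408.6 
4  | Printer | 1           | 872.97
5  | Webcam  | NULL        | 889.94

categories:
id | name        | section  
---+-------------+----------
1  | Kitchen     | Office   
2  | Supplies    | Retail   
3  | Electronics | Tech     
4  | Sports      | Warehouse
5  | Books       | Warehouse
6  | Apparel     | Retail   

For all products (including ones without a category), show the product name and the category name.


LEFT JOIN keeps every row from products (the left table); where category_id has no match in categories, the category columns become NULL. Walk through each product:
  - product 1 (Tablet): category_id=3 -> matches Electronics
  - product 2 (Cable): category_id=1 -> matches Kitchen
  - product 3 (Desk): category_id=6 -> matches Apparel
  - product 4 (Printer): category_id=1 -> matches Kitchen
  - product 5 (Webcam): category_id=NULL, no match -> kept with NULL
All 5 rows appear; 1 has NULL category.

SQL:
SELECT a.name, b.name AS category
FROM products a
LEFT JOIN categories b ON a.category_id = b.id

Result:
name    | category   
--------+------------
Tablet  | Electronics
Cable   | Kitchen    
Desk    | Apparel    
Printer | Kitchen    
Webcam  | NULL       


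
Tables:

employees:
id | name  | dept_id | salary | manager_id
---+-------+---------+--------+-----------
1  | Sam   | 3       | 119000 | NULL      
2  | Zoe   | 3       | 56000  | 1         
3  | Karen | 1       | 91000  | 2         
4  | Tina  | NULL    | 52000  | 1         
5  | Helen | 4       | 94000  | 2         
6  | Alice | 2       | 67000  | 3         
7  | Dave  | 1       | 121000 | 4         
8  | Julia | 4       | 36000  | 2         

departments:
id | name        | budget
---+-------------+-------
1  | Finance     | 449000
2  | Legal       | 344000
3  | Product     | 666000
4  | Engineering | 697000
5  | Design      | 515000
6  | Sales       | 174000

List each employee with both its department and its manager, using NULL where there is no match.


Two LEFT JOINs from the same base table employees: one to departments via dept_id, one to employees itself via manager_id. Both are LEFT so every employee is preserved.
Match against departments:
  - employee 1 (Sam): dept_id=3 -> matches Product
  - employee 2 (Zoe): dept_id=3 -> matches Product
  - employee 3 (Karen): dept_id=1 -> matches Finance
  - employee 4 (Tina): dept_id=NULL, no match -> kept with NULL
  - employee 5 (Helen): dept_id=4 -> matches Engineering
  - employee 6 (Alice): dept_id=2 -> matches Legal
  - employee 7 (Dave): dept_id=1 -> matches Finance
  - employee 8 (Julia): dept_id=4 -> matches Engineering
Match against employees (self):
  - employee 1 (Sam): manager_id=NULL -> NULL
  - employee 2 (Zoe): manager_id=1 -> Sam
  - employee 3 (Karen): manager_id=2 -> Zoe
  - employee 4 (Tina): manager_id=1 -> Sam
  - employee 5 (Helen): manager_id=2 -> Zoe
  - employee 6 (Alice): manager_id=3 -> Karen
  - employee 7 (Dave): manager_id=4 -> Tina
  - employee 8 (Julia): manager_id=2 -> Zoe

SQL:
SELECT a.name, b.name AS department, c.name AS manager
FROM employees a
LEFT JOIN departments b ON a.dept_id = b.id
LEFT JOIN employees c ON a.manager_id = c.id

Result:
name  | department  | manager
------+-------------+--------
Sam   | Product     | NULL   
Zoe   | Product     | Sam    
Karen | Finance     | Zoe    
Tina  | NULL        | Sam    
Helen | Engineering | Zoe    
Alice | Legal       | Karen  
Dave  | Finance     | Tina   
Julia | Engineering | Zoe    


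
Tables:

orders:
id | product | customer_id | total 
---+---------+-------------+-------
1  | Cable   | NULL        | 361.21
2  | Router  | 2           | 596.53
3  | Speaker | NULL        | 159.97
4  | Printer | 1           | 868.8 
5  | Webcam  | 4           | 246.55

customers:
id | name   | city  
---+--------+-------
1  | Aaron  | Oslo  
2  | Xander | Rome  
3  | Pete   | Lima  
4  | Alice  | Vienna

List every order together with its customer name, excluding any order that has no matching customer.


INNER JOIN keeps only orders rows whose customer_id matches an id in customers. Walk through each order:
  - order 1 (Cable): customer_id=NULL, no match -> dropped
  - order 2 (Router): customer_id=2 -> matches Xander
  - order 3 (Speaker): customer_id=NULL, no match -> dropped
  - order 4 (Printer): customer_id=1 -> matches Aaron
  - order 5 (Webcam): customer_id=4 -> matches Alice
So 2 of 5 rows are dropped.

SQL:
SELECT a.product, b.name AS customer
FROM orders a
INNER JOIN customers b ON a.customer_id = b.id

Result:
product | customer
--------+---------
Router  | Xander  
Printer | Aaron   
Webcam  | Alice   


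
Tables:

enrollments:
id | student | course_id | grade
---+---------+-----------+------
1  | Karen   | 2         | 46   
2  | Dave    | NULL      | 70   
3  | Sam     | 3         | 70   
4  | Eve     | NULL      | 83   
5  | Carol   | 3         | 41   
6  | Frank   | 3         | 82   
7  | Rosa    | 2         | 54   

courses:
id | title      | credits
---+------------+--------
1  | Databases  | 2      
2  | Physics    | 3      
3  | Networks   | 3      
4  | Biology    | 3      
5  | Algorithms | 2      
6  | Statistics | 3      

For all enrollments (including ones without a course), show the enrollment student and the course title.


LEFT JOIN keeps every row from enrollments (the left table); where course_id has no match in courses, the course columns become NULL. Walk through each enrollment:
  - enrollment 1 (Karen): course_id=2 -> matches Physics
  - enrollment 2 (Dave): course_id=NULL, no match -> kept with NULL
  - enrollment 3 (Sam): course_id=3 -> matches Networks
  - enrollment 4 (Eve): course_id=NULL, no match -> kept with NULL
  - enrollment 5 (Carol): course_id=3 -> matches Networks
  - enrollment 6 (Frank): course_id=3 -> matches Networks
  - enrollment 7 (Rosa): course_id=2 -> matches Physics
All 7 rows appear; 2 have NULL course.

SQL:
SELECT a.student, b.title AS course
FROM enrollments a
LEFT JOIN courses b ON a.course_id = b.id

Result:
student | course  
--------+---------
Karen   | Physics 
Dave    | NULL    
Sam     | Networks
Eve     | NULL    
Carol   | Networks
Frank   | Networks
Rosa    | Physics 


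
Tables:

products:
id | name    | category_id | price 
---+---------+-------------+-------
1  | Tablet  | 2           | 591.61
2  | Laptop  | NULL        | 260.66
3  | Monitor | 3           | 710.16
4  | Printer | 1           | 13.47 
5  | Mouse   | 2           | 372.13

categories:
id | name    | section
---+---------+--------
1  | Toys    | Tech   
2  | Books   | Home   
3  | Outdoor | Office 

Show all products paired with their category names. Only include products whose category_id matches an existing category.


INNER JOIN keeps only products rows whose category_id matches an id in categories. Walk through each product:
  - product 1 (Tablet): category_id=2 -> matches Books
  - product 2 (Laptop): category_id=NULL, no match -> dropped
  - product 3 (Monitor): category_id=3 -> matches Outdoor
  - product 4 (Printer): category_id=1 -> matches Toys
  - product 5 (Mouse): category_id=2 -> matches Books
So 1 of 5 rows is dropped.

SQL:
SELECT a.name, b.name AS category
FROM products a
INNER JOIN categories b ON a.category_id = b.id

Result:
name    | category
--------+---------
Tablet  | Books   
Monitor | Outdoor 
Printer | Toys    
Mouse   | Books   


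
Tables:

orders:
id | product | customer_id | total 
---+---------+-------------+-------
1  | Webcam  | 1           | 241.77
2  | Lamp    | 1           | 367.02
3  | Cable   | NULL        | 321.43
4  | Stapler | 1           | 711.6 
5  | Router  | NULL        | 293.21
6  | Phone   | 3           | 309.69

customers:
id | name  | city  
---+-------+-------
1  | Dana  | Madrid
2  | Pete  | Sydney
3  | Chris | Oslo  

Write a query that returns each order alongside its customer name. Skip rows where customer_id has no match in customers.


INNER JOIN keeps only orders rows whose customer_id matches an id in customers. Walk through each order:
  - order 1 (Webcam): customer_id=1 -> matches Dana
  - order 2 (Lamp): customer_id=1 -> matches Dana
  - order 3 (Cable): customer_id=NULL, no match -> dropped
  - order 4 (Stapler): customer_id=1 -> matches Dana
  - order 5 (Router): customer_id=NULL, no match -> dropped
  - order 6 (Phone): customer_id=3 -> matches Chris
So 2 of 6 rows are dropped.

SQL:
SELECT a.product, b.name AS customer
FROM orders a
INNER JOIN customers b ON a.customer_id = b.id

Result:
product | customer
--------+---------
Webcam  | Dana    
Lamp    | Dana    
Stapler | Dana    
Phone   | Chris   


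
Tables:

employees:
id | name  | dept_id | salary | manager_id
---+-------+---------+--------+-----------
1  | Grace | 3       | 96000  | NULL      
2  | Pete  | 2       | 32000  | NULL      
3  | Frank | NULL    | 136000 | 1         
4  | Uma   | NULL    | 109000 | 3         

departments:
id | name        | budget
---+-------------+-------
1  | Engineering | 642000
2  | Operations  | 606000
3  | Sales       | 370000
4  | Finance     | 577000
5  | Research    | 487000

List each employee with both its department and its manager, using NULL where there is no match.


Two LEFT JOINs from the same base table employees: one to departments via dept_id, one to employees itself via manager_id. Both are LEFT so every employee is preserved.
Match against departments:
  - employee 1 (Grace): dept_id=3 -> matches Sales
  - employee 2 (Pete): dept_id=2 -> matches Operations
  - employee 3 (Frank): dept_id=NULL, no match -> kept with NULL
  - employee 4 (Uma): dept_id=NULL, no match -> kept with NULL
Match against employees (self):
  - employee 1 (Grace): manager_id=NULL -> NULL
  - employee 2 (Pete): manager_id=NULL -> NULL
  - employee 3 (Frank): manager_id=1 -> Grace
  - employee 4 (Uma): manager_id=3 -> Frank

SQL:
SELECT a.name, b.name AS department, c.name AS manager
FROM employees a
LEFT JOIN departments b ON a.dept_id = b.id
LEFT JOIN employees c ON a.manager_id = c.id

Result:
name  | department | manager
------+------------+--------
Grace | Sales      | NULL   
Pete  | Operations | NULL   
Frank | NULL       | Grace  
Uma   | NULL       | Frank  


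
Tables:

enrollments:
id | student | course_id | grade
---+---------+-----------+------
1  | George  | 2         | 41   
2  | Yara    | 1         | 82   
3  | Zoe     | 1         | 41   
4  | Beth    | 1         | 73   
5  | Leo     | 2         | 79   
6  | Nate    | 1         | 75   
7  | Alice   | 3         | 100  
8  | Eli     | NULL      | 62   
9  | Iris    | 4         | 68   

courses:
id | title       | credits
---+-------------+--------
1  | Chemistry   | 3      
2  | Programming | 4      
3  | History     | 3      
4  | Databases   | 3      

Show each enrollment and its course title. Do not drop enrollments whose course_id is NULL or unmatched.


LEFT JOIN keeps every row from enrollments (the left table); where course_id has no match in courses, the course columns become NULL. Walk through each enrollment:
  - enrollment 1 (George): course_id=2 -> matches Programming
  - enrollment 2 (Yara): course_id=1 -> matches Chemistry
  - enrollment 3 (Zoe): course_id=1 -> matches Chemistry
  - enrollment 4 (Beth): course_id=1 -> matches Chemistry
  - enrollment 5 (Leo): course_id=2 -> matches Programming
  - enrollment 6 (Nate): course_id=1 -> matches Chemistry
  - enrollment 7 (Alice): course_id=3 -> matches History
  - enrollment 8 (Eli): course_id=NULL, no match -> kept with NULL
  - enrollment 9 (Iris): course_id=4 -> matches Databases
All 9 rows appear; 1 has NULL course.

SQL:
SELECT a.student, b.title AS course
FROM enrollments a
LEFT JOIN courses b ON a.course_id = b.id

Result:
student | course     
--------+------------
George  | Programming
Yara    | Chemistry  
Zoe     | Chemistry  
Beth    | Chemistry  
Leo     | Programming
Nate    | Chemistry  
Alice   | History    
Eli     | NULL       
Iris    | Databases  


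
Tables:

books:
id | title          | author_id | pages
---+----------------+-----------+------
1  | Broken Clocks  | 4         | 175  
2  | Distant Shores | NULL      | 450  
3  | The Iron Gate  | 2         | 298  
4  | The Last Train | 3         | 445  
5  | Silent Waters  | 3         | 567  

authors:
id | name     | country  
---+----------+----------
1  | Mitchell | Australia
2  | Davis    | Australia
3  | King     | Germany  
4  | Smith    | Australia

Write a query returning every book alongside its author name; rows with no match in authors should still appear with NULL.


LEFT JOIN keeps every row from books (the left table); where author_id has no match in authors, the author columns become NULL. Walk through each book:
  - book 1 (Broken Clocks): author_id=4 -> matches Smith
  - book 2 (Distant Shores): author_id=NULL, no match -> kept with NULL
  - book 3 (The Iron Gate): author_id=2 -> matches Davis
  - book 4 (The Last Train): author_id=3 -> matches King
  - book 5 (Silent Waters): author_id=3 -> matches King
All 5 rows appear; 1 has NULL author.

SQL:
SELECT a.title, b.name AS author
FROM books a
LEFT JOIN authors b ON a.author_id = b.id

Result:
title          | author
---------------+-------
Broken Clocks  | Smith 
Distant Shores | NULL  
The Iron Gate  | Davis 
The Last Train | King  
Silent Waters  | King  


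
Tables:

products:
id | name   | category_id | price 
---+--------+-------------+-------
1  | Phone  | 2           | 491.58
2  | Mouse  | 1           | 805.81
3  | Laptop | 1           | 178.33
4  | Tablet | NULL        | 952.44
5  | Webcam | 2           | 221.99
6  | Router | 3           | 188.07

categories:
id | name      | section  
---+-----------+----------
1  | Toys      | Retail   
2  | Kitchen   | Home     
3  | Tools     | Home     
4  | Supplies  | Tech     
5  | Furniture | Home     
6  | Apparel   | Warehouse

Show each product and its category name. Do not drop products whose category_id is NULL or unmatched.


LEFT JOIN keeps every row from products (the left table); where category_id has no match in categories, the category columns become NULL. Walk through each product:
  - product 1 (Phone): category_id=2 -> matches Kitchen
  - product 2 (Mouse): category_id=1 -> matches Toys
  - product 3 (Laptop): category_id=1 -> matches Toys
  - product 4 (Tablet): category_id=NULL, no match -> kept with NULL
  - product 5 (Webcam): category_id=2 -> matches Kitchen
  - product 6 (Router): category_id=3 -> matches Tools
All 6 rows appear; 1 has NULL category.

SQL:
SELECT a.name, b.name AS category
FROM products a
LEFT JOIN categories b ON a.category_id = b.id

Result:
name   | category
-------+---------
Phone  | Kitchen 
Mouse  | Toys    
Laptop | Toys    
Tablet | NULL    
Webcam | Kitchen 
Router | Tools   


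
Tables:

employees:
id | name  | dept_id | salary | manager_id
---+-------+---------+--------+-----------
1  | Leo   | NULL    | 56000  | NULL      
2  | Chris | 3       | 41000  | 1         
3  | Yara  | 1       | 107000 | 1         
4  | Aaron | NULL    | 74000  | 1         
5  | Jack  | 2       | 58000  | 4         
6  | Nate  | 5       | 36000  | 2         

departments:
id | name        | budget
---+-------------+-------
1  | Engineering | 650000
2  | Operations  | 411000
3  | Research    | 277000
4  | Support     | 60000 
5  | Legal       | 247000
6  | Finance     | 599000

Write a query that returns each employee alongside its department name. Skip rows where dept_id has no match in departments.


INNER JOIN keeps only employees rows whose dept_id matches an id in departments. Walk through each employee:
  - employee 1 (Leo): dept_id=NULL, no match -> dropped
  - employee 2 (Chris): dept_id=3 -> matches Research
  - employee 3 (Yara): dept_id=1 -> matches Engineering
  - employee 4 (Aaron): dept_id=NULL, no match -> dropped
  - employee 5 (Jack): dept_id=2 -> matches Operations
  - employee 6 (Nate): dept_id=5 -> matches Legal
So 2 of 6 rows are dropped.

SQL:
SELECT a.name, b.name AS department
FROM employees a
INNER JOIN departments b ON a.dept_id = b.id

Result:
name  | department 
------+------------
Chris | Research   
Yara  | Engineering
Jack  | Operations 
Nate  | Legal      


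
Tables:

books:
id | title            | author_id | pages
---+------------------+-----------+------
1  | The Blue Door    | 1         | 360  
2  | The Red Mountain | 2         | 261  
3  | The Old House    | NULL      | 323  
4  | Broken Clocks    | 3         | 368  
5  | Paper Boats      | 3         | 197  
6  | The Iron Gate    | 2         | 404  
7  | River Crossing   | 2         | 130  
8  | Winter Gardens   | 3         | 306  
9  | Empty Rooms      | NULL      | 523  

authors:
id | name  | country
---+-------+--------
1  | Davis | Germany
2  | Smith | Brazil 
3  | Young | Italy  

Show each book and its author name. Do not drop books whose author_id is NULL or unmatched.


LEFT JOIN keeps every row from books (the left table); where author_id has no match in authors, the author columns become NULL. Walk through each book:
  - book 1 (The Blue Door): author_id=1 -> matches Davis
  - book 2 (The Red Mountain): author_id=2 -> matches Smith
  - book 3 (The Old House): author_id=NULL, no match -> kept with NULL
  - book 4 (Broken Clocks): author_id=3 -> matches Young
  - book 5 (Paper Boats): author_id=3 -> matches Young
  - book 6 (The Iron Gate): author_id=2 -> matches Smith
  - book 7 (River Crossing): author_id=2 -> matches Smith
  - book 8 (Winter Gardens): author_id=3 -> matches Young
  - book 9 (Empty Rooms): author_id=NULL, no match -> kept with NULL
All 9 rows appear; 2 have NULL author.

SQL:
SELECT a.title, b.name AS author
FROM books a
LEFT JOIN authors b ON a.author_id = b.id

Result:
title            | author
-----------------+-------
The Blue Door    | Davis 
The Red Mountain | Smith 
The Old House    | NULL  
Broken Clocks    | Young 
Paper Boats      | Young 
The Iron Gate    | Smith 
River Crossing   | Smith 
Winter Gardens   | Young 
Empty Rooms      | NULL  


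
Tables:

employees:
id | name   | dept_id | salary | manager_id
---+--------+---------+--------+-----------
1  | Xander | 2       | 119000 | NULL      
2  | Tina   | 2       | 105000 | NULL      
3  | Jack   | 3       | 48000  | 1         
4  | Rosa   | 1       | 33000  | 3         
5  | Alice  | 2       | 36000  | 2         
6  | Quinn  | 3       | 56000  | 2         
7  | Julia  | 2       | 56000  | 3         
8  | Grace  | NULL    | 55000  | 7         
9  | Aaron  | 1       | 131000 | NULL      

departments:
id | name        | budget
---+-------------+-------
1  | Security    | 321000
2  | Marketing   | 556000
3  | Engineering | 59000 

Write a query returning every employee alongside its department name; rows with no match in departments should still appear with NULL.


LEFT JOIN keeps every row from employees (the left table); where dept_id has no match in departments, the department columns become NULL. Walk through each employee:
  - employee 1 (Xander): dept_id=2 -> matches Marketing
  - employee 2 (Tina): dept_id=2 -> matches Marketing
  - employee 3 (Jack): dept_id=3 -> matches Engineering
  - employee 4 (Rosa): dept_id=1 -> matches Security
  - employee 5 (Alice): dept_id=2 -> matches Marketing
  - employee 6 (Quinn): dept_id=3 -> matches Engineering
  - employee 7 (Julia): dept_id=2 -> matches Marketing
  - employee 8 (Grace): dept_id=NULL, no match -> kept with NULL
  - employee 9 (Aaron): dept_id=1 -> matches Security
All 9 rows appear; 1 has NULL department.

SQL:
SELECT a.name, b.name AS department
FROM employees a
LEFT JOIN departments b ON a.dept_id = b.id

Result:
name   | department 
-------+------------
Xander | Marketing  
Tina   | Marketing  
Jack   | Engineering
Rosa   | Security   
Alice  | Marketing  
Quinn  | Engineering
Julia  | Marketing  
Grace  | NULL       
Aaron  | Security   


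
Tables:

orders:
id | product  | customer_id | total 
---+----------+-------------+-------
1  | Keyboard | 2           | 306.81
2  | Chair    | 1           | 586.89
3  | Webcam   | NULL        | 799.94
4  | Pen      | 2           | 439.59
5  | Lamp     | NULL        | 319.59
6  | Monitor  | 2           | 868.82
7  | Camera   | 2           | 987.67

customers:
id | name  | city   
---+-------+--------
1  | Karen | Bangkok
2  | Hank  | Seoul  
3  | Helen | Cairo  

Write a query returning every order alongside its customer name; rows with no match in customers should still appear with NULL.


LEFT JOIN keeps every row from orders (the left table); where customer_id has no match in customers, the customer columns become NULL. Walk through each order:
  - order 1 (Keyboard): customer_id=2 -> matches Hank
  - order 2 (Chair): customer_id=1 -> matches Karen
  - order 3 (Webcam): customer_id=NULL, no match -> kept with NULL
  - order 4 (Pen): customer_id=2 -> matches Hank
  - order 5 (Lamp): customer_id=NULL, no match -> kept with NULL
  - order 6 (Monitor): customer_id=2 -> matches Hank
  - order 7 (Camera): customer_id=2 -> matches Hank
All 7 rows appear; 2 have NULL customer.

SQL:
SELECT a.product, b.name AS customer
FROM orders a
LEFT JOIN customers b ON a.customer_id = b.id

Result:
product  | customer
---------+---------
Keyboard | Hank    
Chair    | Karen   
Webcam   | NULL    
Pen      | Hank    
Lamp     | NULL    
Monitor  | Hank    
Camera   | Hank    


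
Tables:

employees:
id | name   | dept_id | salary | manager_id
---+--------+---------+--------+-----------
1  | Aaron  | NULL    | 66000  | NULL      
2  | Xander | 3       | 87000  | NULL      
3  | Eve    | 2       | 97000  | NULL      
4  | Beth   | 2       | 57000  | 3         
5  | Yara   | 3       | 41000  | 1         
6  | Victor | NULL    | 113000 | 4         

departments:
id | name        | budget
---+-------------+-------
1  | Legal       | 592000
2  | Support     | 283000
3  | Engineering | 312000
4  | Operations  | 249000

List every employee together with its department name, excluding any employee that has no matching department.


INNER JOIN keeps only employees rows whose dept_id matches an id in departments. Walk through each employee:
  - employee 1 (Aaron): dept_id=NULL, no match -> dropped
  - employee 2 (Xander): dept_id=3 -> matches Engineering
  - employee 3 (Eve): dept_id=2 -> matches Support
  - employee 4 (Beth): dept_id=2 -> matches Support
  - employee 5 (Yara): dept_id=3 -> matches Engineering
  - employee 6 (Victor): dept_id=NULL, no match -> dropped
So 2 of 6 rows are dropped.

SQL:
SELECT a.name, b.name AS department
FROM employees a
INNER JOIN departments b ON a.dept_id = b.id

Result:
name   | department 
-------+------------
Xander | Engineering
Eve    | Support    
Beth   | Support    
Yara   | Engineering
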